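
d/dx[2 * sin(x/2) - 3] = cos(x/2)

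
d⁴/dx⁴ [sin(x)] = sin(x)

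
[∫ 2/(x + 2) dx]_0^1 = -log(12) + log(27)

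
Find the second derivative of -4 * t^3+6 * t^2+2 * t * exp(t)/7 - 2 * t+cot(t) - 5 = 2*t*exp(t)/7 - 24*t + 4*exp(t)/7 + 12 + 2*cos(t)/sin(t)^3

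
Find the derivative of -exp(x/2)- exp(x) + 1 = -exp(x/2)/2 - exp(x)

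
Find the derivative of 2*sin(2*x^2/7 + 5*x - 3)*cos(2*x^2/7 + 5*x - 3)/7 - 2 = 2*(4*x + 35)*cos(2*(2*x^2/7 + 5*x - 3))/49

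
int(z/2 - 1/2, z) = z^2/4 - z/2 + C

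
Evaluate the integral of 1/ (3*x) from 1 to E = 1/3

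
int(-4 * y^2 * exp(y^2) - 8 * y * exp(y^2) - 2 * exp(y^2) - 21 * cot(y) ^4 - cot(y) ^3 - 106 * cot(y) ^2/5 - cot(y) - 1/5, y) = -2*(y + 2)*exp(y^2) + 7*cot(y)^3 + cot(y)^2/2 + cot(y)/5 + C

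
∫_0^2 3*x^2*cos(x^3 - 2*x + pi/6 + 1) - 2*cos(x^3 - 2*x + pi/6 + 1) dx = -sin(pi/6 + 1) + sin(pi/6 + 5)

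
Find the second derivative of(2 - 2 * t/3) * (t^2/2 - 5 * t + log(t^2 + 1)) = (-6*t^5 + 26*t^4 - 16*t^3 + 40*t^2 - 18*t + 38)/(3*t^4 + 6*t^2 + 3)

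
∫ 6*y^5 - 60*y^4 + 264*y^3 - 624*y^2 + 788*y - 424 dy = y^6 - 12*y^5 + 66*y^4 - 208*y^3 + 394*y^2 - 424*y + C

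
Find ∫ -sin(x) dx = cos(x) + C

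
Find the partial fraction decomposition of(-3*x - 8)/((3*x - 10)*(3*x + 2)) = 1/(2*(3*x + 2)) - 3/(2*(3*x - 10))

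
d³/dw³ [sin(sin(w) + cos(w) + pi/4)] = 2*(sqrt(2)*sin(w)*cos(w)*cos(sqrt(2)*sin(w + pi/4) + pi/4) + 3*sin(w + pi/4)*sin(sqrt(2)*sin(w + pi/4) + pi/4) - sqrt(2)*cos(sqrt(2)*sin(w + pi/4) + pi/4))*cos(w + pi/4)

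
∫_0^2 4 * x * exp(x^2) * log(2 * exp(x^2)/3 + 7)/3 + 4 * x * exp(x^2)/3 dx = -23*log(23/3)/3 + (7 + 2*exp(4)/3)*log(7 + 2*exp(4)/3)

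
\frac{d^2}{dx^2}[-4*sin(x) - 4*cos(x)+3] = 4*sin(x) + 4*cos(x)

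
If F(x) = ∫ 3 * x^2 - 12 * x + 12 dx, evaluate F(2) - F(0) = 8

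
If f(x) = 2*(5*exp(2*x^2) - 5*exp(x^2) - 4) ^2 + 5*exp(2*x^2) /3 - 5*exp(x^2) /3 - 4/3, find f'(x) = 400*x*exp(4*x^2) - 600*x*exp(3*x^2) - 340*x*exp(2*x^2)/3 + 470*x*exp(x^2)/3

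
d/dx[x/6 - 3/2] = 1/6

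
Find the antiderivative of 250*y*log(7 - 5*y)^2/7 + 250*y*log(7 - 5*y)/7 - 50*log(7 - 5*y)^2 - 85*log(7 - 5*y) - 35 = (5*y - 7)*(5*(5*y - 7)*log(7 - 5*y) - 49)*log(7 - 5*y)/7 + C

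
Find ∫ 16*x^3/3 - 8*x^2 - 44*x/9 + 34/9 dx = 4*x^4/3 - 8*x^3/3 - 22*x^2/9 + 34*x/9 + C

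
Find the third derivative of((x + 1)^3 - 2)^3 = 504*x^6 + 3024*x^5 + 7560*x^4 + 9360*x^3 + 5400*x^2 + 864*x - 144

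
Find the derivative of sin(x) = cos(x)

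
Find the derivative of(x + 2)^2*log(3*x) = (2*x^2*log(x) + x^2 + 2*x^2*log(3) + 4*x*log(x) + 4*x + 4*x*log(3) + 4)/x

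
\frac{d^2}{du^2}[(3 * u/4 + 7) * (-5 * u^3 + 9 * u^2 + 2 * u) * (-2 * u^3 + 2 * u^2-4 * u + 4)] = 315*u^5 + 1470*u^4 - 3410*u^3 + 2388*u^2 - 2058*u + 404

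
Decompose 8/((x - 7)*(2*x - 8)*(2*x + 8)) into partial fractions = 1/(44*(x + 4)) - 1/(12*(x - 4)) + 2/(33*(x - 7))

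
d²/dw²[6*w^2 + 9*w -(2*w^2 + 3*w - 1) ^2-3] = -48*w^2 - 72*w + 2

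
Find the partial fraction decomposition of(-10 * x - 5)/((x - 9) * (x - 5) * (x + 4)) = 35/(117*(x + 4)) + 55/(36*(x - 5)) - 95/(52*(x - 9))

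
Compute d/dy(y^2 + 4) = 2*y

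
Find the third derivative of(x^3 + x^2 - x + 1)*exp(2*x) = 8*x^3*exp(2*x) + 44*x^2*exp(2*x) + 52*x*exp(2*x) + 14*exp(2*x)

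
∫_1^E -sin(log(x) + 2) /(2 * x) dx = cos(3)/2 - cos(2)/2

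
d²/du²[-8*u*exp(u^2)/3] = -32*u^3*exp(u^2)/3 - 16*u*exp(u^2)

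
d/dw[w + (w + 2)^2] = 2*w + 5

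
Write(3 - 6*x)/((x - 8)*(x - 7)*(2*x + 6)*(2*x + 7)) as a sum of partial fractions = -32/(161*(2*x + 7)) + 21/(220*(x + 3)) + 13/(140*(x - 7)) - 45/(506*(x - 8))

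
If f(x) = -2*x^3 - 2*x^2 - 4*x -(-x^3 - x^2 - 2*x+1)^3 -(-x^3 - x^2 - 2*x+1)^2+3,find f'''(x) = 504*x^6 + 1008*x^5 + 1890*x^4 + 1080*x^3 + 600*x^2 - 192*x - 30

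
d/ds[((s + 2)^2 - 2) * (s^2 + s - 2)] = 4*s^3 + 15*s^2 + 8*s - 6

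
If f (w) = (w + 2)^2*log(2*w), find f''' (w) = (2*w^2 - 4*w + 8)/w^3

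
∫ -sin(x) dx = cos(x) + C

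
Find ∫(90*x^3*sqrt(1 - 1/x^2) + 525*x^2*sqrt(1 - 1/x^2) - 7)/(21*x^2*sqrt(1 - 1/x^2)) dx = 5*x*(3*x + 35)/7 + acsc(x)/3 + C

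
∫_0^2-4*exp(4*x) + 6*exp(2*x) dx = -exp(8) - 2 + 3*exp(4)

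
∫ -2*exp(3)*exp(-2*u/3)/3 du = exp(3 - 2*u/3) + C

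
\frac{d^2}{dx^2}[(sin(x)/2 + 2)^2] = -2*sin(x) + cos(2*x)/2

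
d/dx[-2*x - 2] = -2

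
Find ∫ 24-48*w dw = -24*w^2 + 24*w + C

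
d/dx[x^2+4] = 2*x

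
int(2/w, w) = 2*log(3*w) + C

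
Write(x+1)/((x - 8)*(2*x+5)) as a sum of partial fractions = 1/(7*(2*x + 5)) + 3/(7*(x - 8))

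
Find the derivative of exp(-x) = -exp(-x)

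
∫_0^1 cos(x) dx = sin(1)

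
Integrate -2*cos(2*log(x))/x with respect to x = -sin(2*log(x)) + C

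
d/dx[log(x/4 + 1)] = 1/(x + 4)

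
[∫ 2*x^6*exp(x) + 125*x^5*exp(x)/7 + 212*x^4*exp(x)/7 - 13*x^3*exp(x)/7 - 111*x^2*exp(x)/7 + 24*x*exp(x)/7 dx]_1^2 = -33*E/7 + 2040*exp(2)/7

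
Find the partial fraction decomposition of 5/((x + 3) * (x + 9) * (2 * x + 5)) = 20/(13*(2*x + 5)) + 5/(78*(x + 9)) - 5/(6*(x + 3))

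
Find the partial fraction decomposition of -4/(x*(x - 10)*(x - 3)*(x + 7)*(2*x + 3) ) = 64/(6831*(2*x + 3)) - 2/(6545*(x + 7)) + 2/(945*(x - 3)) - 2/(13685*(x - 10)) - 2/(315*x)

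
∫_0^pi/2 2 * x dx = pi^2/4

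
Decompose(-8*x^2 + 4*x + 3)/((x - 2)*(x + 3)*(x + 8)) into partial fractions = -541/(50*(x + 8)) + 81/(25*(x + 3)) - 21/(50*(x - 2))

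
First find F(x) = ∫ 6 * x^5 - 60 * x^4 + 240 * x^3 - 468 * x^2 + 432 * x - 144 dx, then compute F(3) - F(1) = 8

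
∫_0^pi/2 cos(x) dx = 1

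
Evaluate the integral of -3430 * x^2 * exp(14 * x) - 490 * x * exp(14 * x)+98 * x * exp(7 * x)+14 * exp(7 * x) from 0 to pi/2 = -245*pi^2*exp(7*pi)/4 + 7*pi*exp(7*pi/2)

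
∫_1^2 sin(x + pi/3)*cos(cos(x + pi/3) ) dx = sin(cos(1 + pi/3)) - sin(cos(pi/3 + 2))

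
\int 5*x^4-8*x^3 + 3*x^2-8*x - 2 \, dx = x^5 - 2*x^4 + x^3 - 4*x^2 - 2*x + C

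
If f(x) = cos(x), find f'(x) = -sin(x)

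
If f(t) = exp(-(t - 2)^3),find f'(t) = (-3*t^2 + 12*t - 12)*exp(-t^3 + 6*t^2 - 12*t + 8)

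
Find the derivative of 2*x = 2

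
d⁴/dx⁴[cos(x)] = cos(x)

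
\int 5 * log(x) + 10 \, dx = 5*x*(log(x) + 1) + C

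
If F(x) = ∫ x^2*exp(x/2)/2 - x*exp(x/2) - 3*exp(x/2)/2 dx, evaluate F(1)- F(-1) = -16*exp(-1/2) + 4*exp(1/2)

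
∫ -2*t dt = -t^2 + C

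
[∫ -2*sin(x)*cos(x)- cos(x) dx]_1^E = -sin(E) - sin(E)^2 + sin(1)^2 + sin(1)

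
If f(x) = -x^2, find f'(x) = -2*x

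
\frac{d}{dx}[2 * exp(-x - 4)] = -2*exp(-x - 4)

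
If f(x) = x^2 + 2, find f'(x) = 2*x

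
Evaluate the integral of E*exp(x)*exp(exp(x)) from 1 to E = -exp(1 + E) + exp(1 + exp(E))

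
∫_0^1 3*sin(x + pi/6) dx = -3*cos(pi/6 + 1) + 3*sqrt(3)/2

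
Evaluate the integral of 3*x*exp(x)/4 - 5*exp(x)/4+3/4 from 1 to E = (-2 + 3*E/4)*(1 + exp(E)) + 5/4 + 5*E/4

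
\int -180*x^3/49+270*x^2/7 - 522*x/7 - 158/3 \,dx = -45*x^4/49 + 90*x^3/7 - 261*x^2/7 - 158*x/3 + C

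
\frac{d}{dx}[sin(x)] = cos(x)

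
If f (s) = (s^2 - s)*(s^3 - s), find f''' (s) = 60*s^2 - 24*s - 6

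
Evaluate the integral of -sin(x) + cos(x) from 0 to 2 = -1 + cos(2) + sin(2)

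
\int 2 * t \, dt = t^2 + C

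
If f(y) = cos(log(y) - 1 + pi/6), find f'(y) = -sin(log(y) - 1 + pi/6)/y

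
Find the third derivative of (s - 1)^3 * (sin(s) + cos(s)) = s^3*sin(s) - s^3*cos(s) - 12*s^2*sin(s) - 6*s^2*cos(s) + 3*s*sin(s) + 33*s*cos(s) + 14*sin(s) - 20*cos(s)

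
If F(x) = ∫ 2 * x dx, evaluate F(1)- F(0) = 1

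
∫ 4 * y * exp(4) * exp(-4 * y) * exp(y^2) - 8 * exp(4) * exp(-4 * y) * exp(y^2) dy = 2*exp((y - 2)^2) + C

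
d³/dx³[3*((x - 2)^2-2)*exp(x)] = 3*x^2*exp(x) + 6*x*exp(x) - 12*exp(x)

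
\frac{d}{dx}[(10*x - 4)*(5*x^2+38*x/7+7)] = 150*x^2 + 480*x/7 + 338/7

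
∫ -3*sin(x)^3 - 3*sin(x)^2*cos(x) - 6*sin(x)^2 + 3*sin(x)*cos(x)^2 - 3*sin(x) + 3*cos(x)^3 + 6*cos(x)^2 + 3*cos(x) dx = (sqrt(2)*sin(x + pi/4) + 1)^3 + C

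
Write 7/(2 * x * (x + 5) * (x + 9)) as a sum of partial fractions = 7/(72*(x + 9)) - 7/(40*(x + 5)) + 7/(90*x)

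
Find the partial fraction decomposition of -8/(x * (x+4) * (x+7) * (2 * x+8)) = 4/(63*(x + 7)) - 1/(36*(x + 4)) + 1/(3*(x + 4)^2) - 1/(28*x)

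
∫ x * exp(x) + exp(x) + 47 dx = x*(exp(x) + 47) + C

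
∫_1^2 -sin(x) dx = -cos(1) + cos(2)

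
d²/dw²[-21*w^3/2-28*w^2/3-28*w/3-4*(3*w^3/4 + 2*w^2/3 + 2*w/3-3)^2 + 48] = -135*w^4/2 - 80*w^3 - 208*w^2/3 + 71*w/3 + 88/9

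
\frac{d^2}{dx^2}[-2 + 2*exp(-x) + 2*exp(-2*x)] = (2*exp(x) + 8)*exp(-2*x)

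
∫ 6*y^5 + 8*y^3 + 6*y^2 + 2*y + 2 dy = y^6 + 2*y^4 + 2*y^3 + y^2 + 2*y + C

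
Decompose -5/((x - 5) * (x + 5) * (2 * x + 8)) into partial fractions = -1/(4*(x + 5)) + 5/(18*(x + 4)) - 1/(36*(x - 5))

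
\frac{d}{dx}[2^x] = 2^x*log(2)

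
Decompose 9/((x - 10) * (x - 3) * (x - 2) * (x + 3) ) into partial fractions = -3/(130*(x + 3)) + 9/(40*(x - 2)) - 3/(14*(x - 3)) + 9/(728*(x - 10))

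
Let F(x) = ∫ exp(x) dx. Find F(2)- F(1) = -E + exp(2)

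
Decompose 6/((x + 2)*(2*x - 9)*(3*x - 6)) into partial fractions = 8/(65*(2*x - 9)) + 1/(26*(x + 2)) - 1/(10*(x - 2))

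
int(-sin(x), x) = cos(x) + C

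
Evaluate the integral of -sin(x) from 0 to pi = -2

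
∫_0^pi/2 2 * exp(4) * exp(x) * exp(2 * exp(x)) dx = -exp(6) + exp(4 + 2*exp(pi/2))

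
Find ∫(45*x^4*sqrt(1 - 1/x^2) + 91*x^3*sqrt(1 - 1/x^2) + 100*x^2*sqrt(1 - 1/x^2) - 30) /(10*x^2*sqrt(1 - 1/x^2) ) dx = 3*x^3/2 + 91*x^2/20 + 10*x - 3*asec(x) + C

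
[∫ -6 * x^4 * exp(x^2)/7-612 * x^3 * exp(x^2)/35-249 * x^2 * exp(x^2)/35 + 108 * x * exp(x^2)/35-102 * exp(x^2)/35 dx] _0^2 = -1188*exp(4)/35 - 72/7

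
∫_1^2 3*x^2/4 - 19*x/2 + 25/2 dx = 0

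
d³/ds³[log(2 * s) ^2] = (4*log(s) - 6 + 4*log(2))/s^3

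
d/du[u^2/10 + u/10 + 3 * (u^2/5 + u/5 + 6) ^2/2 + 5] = 6*u^3/25 + 9*u^2/25 + 188*u/25 + 37/10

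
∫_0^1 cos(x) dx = sin(1)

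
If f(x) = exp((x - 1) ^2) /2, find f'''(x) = 4*x^3*exp(x^2 - 2*x + 1) - 12*x^2*exp(x^2 - 2*x + 1) + 18*x*exp(x^2 - 2*x + 1) - 10*exp(x^2 - 2*x + 1)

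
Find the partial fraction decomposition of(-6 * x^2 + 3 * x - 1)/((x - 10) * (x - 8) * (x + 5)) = -166/(195*(x + 5)) + 361/(26*(x - 8)) - 571/(30*(x - 10))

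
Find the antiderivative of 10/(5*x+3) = 2*log(5*x + 3) + C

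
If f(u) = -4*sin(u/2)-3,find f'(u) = -2*cos(u/2)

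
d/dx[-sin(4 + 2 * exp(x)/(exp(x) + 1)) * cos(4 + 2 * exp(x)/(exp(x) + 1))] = -2*exp(x)*cos(4*(3*exp(x) + 2)/(exp(x) + 1))/(exp(2*x) + 2*exp(x) + 1)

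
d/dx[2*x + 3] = 2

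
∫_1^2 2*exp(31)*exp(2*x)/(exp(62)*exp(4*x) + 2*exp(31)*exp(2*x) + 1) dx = -exp(33)/(1 + exp(33)) + exp(35)/(1 + exp(35))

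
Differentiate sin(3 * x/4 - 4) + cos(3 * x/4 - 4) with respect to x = 3*sqrt(2)*cos(3*x/4 - 4 + pi/4)/4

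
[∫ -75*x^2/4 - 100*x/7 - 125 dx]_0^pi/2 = -125*pi/2 - 25*pi^3/32 - 25*pi^2/14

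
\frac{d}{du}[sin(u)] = cos(u)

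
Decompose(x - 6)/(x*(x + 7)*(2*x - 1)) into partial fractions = -22/(15*(2*x - 1)) - 13/(105*(x + 7)) + 6/(7*x)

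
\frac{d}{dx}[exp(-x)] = -exp(-x)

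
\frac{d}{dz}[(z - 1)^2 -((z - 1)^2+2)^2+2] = -4*z^3 + 12*z^2 - 18*z + 10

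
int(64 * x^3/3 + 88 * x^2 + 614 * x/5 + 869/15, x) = 16*x^4/3 + 88*x^3/3 + 307*x^2/5 + 869*x/15 + C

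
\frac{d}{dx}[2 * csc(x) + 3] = -2*cot(x)*csc(x)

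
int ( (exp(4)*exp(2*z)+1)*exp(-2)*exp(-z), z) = 2*sinh(z + 2) + C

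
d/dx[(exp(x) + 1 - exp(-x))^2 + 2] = (2*exp(4*x) + 2*exp(3*x) + 2*exp(x) - 2)*exp(-2*x)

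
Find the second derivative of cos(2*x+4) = -4*cos(2*x + 4)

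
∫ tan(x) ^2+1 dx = tan(x) + C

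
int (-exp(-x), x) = exp(-x) + C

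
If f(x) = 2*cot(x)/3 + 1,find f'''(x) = -4*cot(x)^4 - 16*cot(x)^2/3 - 4/3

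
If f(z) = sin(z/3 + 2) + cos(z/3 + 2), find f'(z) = sqrt(2)*cos(z/3 + pi/4 + 2)/3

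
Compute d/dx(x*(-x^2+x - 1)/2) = -3*x^2/2 + x - 1/2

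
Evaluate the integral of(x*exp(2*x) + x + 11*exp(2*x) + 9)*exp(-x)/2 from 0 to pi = (pi/2 + 5)*(-exp(-pi) + exp(pi))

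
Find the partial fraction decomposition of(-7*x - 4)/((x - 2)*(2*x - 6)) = 9/(x - 2) - 25/(2*(x - 3))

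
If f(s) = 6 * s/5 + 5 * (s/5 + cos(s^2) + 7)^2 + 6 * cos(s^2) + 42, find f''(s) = -8*s^3*cos(s^2) - 304*s^2*cos(s^2) - 40*s^2*cos(2*s^2) - 12*s*sin(s^2) - 152*sin(s^2) - 10*sin(2*s^2) + 2/5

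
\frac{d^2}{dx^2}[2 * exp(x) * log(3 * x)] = (2*x^2*exp(x)*log(x) + 2*x^2*exp(x)*log(3) + 4*x*exp(x) - 2*exp(x))/x^2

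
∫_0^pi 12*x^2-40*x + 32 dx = (-4 + 4*pi)*(-2 + pi)^2 + 16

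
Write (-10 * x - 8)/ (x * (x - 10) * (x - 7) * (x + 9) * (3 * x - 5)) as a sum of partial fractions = -999/(32000*(3*x - 5)) + 41/(43776*(x + 9)) + 13/(896*(x - 7)) - 18/(2375*(x - 10)) + 4/(1575*x)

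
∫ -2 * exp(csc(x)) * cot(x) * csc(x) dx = 2*exp(csc(x)) + C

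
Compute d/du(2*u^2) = 4*u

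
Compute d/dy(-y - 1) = -1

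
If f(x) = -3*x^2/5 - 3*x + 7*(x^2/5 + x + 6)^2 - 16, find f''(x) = 84*x^2/25 + 84*x/5 + 232/5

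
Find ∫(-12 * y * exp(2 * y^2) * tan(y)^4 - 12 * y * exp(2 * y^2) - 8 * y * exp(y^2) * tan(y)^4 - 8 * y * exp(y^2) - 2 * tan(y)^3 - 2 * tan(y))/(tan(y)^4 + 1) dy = -3*exp(2*y^2) - 4*exp(y^2) + acot(tan(y)^2) + C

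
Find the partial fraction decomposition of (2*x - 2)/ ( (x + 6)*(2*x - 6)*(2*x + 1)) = 6/(77*(2*x + 1)) - 7/(99*(x + 6)) + 2/(63*(x - 3))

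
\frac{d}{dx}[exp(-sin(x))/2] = -exp(-sin(x))*cos(x)/2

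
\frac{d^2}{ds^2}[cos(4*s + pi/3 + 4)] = -16*cos(4*s + pi/3 + 4)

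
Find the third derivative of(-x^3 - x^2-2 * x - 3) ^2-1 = 120*x^3 + 120*x^2 + 120*x + 60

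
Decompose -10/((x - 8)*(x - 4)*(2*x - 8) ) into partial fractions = 5/(16*(x - 4)) + 5/(4*(x - 4)^2) - 5/(16*(x - 8))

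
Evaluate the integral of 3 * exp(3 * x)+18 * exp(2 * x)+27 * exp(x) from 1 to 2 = -(E + 3)^3 + (3 + exp(2))^3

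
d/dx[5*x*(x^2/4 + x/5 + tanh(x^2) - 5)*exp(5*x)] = (25*x^3/4 - 10*x^2*tanh(x^2)^2 + 75*x^2/4 + 25*x*tanh(x^2) - 123*x + 5*tanh(x^2) - 25)*exp(5*x)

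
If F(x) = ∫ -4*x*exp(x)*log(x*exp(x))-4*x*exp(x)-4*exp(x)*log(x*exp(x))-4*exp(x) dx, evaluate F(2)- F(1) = -8*(log(2) + 2)*exp(2) + 4*E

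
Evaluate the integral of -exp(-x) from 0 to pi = -1 + exp(-pi)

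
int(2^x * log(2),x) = 2^x + C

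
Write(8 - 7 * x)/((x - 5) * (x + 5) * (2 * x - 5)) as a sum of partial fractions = 38/(75*(2*x - 5)) + 43/(150*(x + 5)) - 27/(50*(x - 5))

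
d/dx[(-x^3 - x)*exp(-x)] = (x^3 - 3*x^2 + x - 1)*exp(-x)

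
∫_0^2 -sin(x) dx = -1 + cos(2)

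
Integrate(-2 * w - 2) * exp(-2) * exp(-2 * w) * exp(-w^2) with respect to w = exp(-(w + 1)^2 - 1) + C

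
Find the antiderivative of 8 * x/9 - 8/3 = 4*x^2/9 - 8*x/3 + C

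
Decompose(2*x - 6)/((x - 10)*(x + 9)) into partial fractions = 24/(19*(x + 9)) + 14/(19*(x - 10))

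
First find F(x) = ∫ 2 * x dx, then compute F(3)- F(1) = 8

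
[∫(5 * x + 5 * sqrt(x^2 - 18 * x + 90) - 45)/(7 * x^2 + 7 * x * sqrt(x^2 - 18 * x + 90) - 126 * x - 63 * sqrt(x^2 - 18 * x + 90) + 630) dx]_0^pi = 5*log(-3 + pi/3 + sqrt(1 + (-3 + pi/3)^2))/7 - 5*log(-3 + sqrt(10))/7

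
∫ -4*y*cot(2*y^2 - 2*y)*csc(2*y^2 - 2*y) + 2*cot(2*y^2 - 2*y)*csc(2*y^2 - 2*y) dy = csc(2*y*(y - 1)) + C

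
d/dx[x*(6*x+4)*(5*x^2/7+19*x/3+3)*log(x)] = 120*x^3*log(x)/7 + 30*x^3/7 + 858*x^2*log(x)/7 + 286*x^2/7 + 260*x*log(x)/3 + 130*x/3 + 12*log(x) + 12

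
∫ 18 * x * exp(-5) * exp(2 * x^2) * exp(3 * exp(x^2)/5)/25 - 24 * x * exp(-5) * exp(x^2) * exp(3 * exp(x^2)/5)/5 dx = (3*exp(x^2) - 25)*exp(3*exp(x^2)/5 - 5)/5 + C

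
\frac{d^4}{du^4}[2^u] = 2^u*log(2)^4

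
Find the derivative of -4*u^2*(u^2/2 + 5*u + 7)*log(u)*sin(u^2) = -2*u*(2*u^4*log(u)*cos(u^2) + 20*u^3*log(u)*cos(u^2) + 4*u^2*log(u)*sin(u^2) + 28*u^2*log(u)*cos(u^2) + u^2*sin(u^2) + 30*u*log(u)*sin(u^2) + 10*u*sin(u^2) + 28*log(u)*sin(u^2) + 14*sin(u^2))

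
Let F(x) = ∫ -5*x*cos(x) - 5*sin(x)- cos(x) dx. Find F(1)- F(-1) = -2*sin(1)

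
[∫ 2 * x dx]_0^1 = 1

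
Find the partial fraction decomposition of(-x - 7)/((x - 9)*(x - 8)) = 15/(x - 8) - 16/(x - 9)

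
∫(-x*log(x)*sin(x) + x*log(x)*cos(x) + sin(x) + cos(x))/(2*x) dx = sqrt(2)*log(x)*sin(x + pi/4)/2 + C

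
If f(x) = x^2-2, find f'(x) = 2*x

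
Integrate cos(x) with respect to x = sin(x) + C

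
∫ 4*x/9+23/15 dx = 2*x^2/9 + 23*x/15 + C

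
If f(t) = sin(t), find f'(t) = cos(t)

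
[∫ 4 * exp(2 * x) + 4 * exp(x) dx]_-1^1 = -2*(exp(-1) + 2)*exp(-1) + 2*E*(2 + E)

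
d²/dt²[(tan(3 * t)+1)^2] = 54*tan(3*t)^4 + 36*tan(3*t)^3 + 72*tan(3*t)^2 + 36*tan(3*t) + 18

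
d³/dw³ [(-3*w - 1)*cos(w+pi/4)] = -3*w*sin(w + pi/4) - sin(w + pi/4) + 9*cos(w + pi/4)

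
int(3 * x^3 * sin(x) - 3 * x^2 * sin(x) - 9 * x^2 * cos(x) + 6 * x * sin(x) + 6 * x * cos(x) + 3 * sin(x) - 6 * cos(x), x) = 3*(-x^3 + x^2 - 2*x - 1)*cos(x) + C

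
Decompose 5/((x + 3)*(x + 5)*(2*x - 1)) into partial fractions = 20/(77*(2*x - 1)) + 5/(22*(x + 5)) - 5/(14*(x + 3))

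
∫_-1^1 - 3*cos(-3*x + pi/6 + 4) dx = -sin(pi/6 + 7) + sin(pi/6 + 1)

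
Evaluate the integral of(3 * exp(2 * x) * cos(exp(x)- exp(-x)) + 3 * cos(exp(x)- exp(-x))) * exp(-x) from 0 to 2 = -3*sin(-exp(2) + exp(-2))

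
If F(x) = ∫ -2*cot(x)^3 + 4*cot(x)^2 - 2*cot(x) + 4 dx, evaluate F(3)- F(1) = -(-2 + cot(1))^2 + (cot(3) - 2)^2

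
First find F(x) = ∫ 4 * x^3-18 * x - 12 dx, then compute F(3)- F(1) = -16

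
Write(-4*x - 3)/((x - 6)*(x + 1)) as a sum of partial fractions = -1/(7*(x + 1)) - 27/(7*(x - 6))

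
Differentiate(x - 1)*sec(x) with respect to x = x*tan(x)*sec(x) - tan(x)*sec(x) + sec(x)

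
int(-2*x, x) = -x^2 + C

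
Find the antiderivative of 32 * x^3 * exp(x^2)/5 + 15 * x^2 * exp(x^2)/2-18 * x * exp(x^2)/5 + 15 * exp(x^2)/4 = (64*x^2 + 75*x - 100)*exp(x^2)/20 + C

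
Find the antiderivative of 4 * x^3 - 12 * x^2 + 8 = x^4 - 4*x^3 + 8*x + C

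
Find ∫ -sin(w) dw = cos(w) + C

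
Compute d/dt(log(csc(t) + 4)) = -cot(t)*csc(t)/(csc(t) + 4)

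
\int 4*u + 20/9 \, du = 2*u^2 + 20*u/9 + C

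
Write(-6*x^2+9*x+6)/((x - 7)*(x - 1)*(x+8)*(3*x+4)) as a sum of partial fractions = -9/(70*(3*x + 4)) + 1/(6*(x + 8)) - 1/(42*(x - 1)) - 1/(10*(x - 7))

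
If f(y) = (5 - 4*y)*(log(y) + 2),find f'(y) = (-4*y*log(y) - 12*y + 5)/y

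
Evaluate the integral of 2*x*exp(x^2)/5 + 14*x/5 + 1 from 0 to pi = -1/5 + pi + 7*pi^2/5 + exp(pi^2)/5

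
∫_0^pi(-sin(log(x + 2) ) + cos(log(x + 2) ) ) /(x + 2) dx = sqrt(2)*(-sin(log(2) + pi/4) + sin(pi/4 + log(2 + pi)))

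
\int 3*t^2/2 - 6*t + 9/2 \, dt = t^3/2 - 3*t^2 + 9*t/2 + C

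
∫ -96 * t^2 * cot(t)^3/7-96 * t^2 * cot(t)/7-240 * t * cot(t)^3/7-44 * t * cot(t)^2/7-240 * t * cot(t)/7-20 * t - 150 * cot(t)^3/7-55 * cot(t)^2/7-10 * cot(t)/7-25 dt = (4*t/7 + 5/7)*((12*t + 15)*cot(t) + 35)*cot(t) + C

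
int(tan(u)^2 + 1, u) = tan(u) + C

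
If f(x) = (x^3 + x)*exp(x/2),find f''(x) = x^3*exp(x/2)/4 + 3*x^2*exp(x/2) + 25*x*exp(x/2)/4 + exp(x/2)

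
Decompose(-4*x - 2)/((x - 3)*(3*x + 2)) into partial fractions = -2/(11*(3*x + 2)) - 14/(11*(x - 3))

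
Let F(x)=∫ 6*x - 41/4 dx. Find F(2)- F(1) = -5/4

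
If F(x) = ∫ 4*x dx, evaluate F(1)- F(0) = 2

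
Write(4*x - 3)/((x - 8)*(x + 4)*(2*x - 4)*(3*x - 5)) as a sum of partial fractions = 99/(646*(3*x - 5)) + 19/(2448*(x + 4)) - 5/(72*(x - 2)) + 29/(2736*(x - 8))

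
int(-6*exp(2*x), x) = -3*exp(2*x) + C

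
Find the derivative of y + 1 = 1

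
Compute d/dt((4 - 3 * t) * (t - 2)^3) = -12*t^3 + 66*t^2 - 120*t + 72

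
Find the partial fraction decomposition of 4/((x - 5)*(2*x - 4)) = -2/(3*(x - 2)) + 2/(3*(x - 5))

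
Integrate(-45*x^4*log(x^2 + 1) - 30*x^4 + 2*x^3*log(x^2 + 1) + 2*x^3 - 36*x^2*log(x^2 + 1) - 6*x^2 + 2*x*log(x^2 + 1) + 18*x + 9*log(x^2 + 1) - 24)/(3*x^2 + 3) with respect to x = -8*x + (-15*x^3 + x^2 + 9*x + 9)*log(x^2 + 1)/3 + C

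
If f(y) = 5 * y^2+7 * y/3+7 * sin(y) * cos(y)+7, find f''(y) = 10 - 14*sin(2*y)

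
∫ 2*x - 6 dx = x^2 - 6*x + C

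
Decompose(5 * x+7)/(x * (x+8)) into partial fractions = 33/(8*(x + 8)) + 7/(8*x)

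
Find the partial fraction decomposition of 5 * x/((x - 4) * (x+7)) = 35/(11*(x + 7)) + 20/(11*(x - 4))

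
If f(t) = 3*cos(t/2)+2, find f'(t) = -3*sin(t/2)/2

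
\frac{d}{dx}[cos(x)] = -sin(x)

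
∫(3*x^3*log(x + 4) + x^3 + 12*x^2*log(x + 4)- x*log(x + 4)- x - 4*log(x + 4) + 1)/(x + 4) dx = (x^3 - x + 1)*log(x + 4) + C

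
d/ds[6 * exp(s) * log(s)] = (6*s*exp(s)*log(s) + 6*exp(s))/s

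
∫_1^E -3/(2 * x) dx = -3/2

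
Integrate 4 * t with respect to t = 2*t^2 + C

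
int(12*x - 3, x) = 6*x^2 - 3*x + C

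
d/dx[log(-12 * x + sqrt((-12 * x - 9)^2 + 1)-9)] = (144*x - 12*sqrt(144*x^2 + 216*x + 82) + 108)/(144*x^2 - 12*x*sqrt(144*x^2 + 216*x + 82) + 216*x - 9*sqrt(144*x^2 + 216*x + 82) + 82)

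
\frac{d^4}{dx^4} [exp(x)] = exp(x)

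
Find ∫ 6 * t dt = 3*t^2 + C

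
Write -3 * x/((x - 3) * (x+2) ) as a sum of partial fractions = -6/(5*(x + 2)) - 9/(5*(x - 3))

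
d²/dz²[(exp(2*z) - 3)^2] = 16*exp(4*z) - 24*exp(2*z)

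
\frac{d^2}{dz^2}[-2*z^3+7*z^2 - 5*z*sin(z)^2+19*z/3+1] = -10*z*cos(2*z) - 12*z - 10*sin(2*z) + 14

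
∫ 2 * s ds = s^2 + C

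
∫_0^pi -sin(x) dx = -2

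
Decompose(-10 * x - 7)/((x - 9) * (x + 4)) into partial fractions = -33/(13*(x + 4)) - 97/(13*(x - 9))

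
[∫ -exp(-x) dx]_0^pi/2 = -1 + exp(-pi/2)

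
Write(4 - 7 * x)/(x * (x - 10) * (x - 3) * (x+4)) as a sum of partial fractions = -4/(49*(x + 4)) + 17/(147*(x - 3)) - 33/(490*(x - 10)) + 1/(30*x)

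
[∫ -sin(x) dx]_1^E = cos(E) - cos(1)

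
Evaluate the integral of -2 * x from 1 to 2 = -3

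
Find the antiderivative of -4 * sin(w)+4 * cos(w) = 4*sqrt(2)*sin(w + pi/4) + C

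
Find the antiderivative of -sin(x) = cos(x) + C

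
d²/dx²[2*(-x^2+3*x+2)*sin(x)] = 2*x^2*sin(x) - 6*x*sin(x) - 8*x*cos(x) - 8*sin(x) + 12*cos(x)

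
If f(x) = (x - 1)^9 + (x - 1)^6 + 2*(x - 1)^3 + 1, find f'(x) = 9*x^8 - 72*x^7 + 252*x^6 - 498*x^5 + 600*x^4 - 444*x^3 + 198*x^2 - 54*x + 9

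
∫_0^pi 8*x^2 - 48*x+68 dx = -2*(-4 + 2*pi)^2 + (-4 + 2*pi)^3/3 + 4*pi + 160/3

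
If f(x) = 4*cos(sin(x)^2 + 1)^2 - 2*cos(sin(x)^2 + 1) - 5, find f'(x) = 4*(sin(sin(x)^2 + 1) - 2*sin(2*(sin(x)^2 + 1)))*sin(x)*cos(x)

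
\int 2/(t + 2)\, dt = 2*log(t + 2) + C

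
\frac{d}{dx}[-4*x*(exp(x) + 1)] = -4*x*exp(x) - 4*exp(x) - 4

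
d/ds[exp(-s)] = -exp(-s)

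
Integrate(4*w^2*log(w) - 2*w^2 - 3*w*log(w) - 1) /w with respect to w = -(log(w) - 1)*(-2*w^2 + 3*w + 1) + C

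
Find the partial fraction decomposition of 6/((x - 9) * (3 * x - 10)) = -18/(17*(3*x - 10)) + 6/(17*(x - 9))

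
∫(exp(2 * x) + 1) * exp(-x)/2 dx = sinh(x) + C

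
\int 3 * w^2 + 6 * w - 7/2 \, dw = w^3 + 3*w^2 - 7*w/2 + C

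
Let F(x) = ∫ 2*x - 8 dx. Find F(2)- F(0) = -12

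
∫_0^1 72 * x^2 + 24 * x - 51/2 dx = 21/2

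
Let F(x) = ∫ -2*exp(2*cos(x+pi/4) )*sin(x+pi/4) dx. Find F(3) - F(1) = -exp(2*cos(pi/4 + 1)) + exp(2*cos(pi/4 + 3))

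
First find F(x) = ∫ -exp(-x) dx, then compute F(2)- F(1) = -exp(-1) + exp(-2)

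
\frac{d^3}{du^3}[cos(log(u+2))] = (-sin(log(u + 2)) + 3*cos(log(u + 2)))/(u^3 + 6*u^2 + 12*u + 8)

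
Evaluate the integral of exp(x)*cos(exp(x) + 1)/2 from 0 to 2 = -sin(2)/2 + sin(1 + exp(2))/2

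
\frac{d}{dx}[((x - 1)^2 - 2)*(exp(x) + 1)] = x^2*exp(x) + 2*x - 3*exp(x) - 2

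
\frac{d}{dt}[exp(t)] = exp(t)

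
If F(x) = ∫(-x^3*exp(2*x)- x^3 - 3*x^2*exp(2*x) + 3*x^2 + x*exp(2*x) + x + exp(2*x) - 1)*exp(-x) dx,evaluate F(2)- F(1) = -6*exp(2) + 6*exp(-2)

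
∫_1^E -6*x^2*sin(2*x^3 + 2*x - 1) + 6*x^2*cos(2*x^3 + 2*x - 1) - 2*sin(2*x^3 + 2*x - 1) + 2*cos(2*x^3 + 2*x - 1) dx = -sin(3) + sin(-1 + 2*E + 2*exp(3)) + cos(-1 + 2*E + 2*exp(3)) - cos(3)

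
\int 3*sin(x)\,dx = -3*cos(x) + C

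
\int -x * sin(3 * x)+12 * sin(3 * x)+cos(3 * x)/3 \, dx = (x/3 - 4)*cos(3*x) + C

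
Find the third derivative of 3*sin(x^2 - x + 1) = -24*x^3*cos(x^2 - x + 1) + 36*x^2*cos(x^2 - x + 1) - 36*x*sin(x^2 - x + 1) - 18*x*cos(x^2 - x + 1) + 18*sin(x^2 - x + 1) + 3*cos(x^2 - x + 1)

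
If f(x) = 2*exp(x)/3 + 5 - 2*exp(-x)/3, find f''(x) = (2*exp(2*x) - 2)*exp(-x)/3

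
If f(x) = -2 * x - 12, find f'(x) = -2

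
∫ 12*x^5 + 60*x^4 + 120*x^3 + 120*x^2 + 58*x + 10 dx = 2*x^6 + 12*x^5 + 30*x^4 + 40*x^3 + 29*x^2 + 10*x + C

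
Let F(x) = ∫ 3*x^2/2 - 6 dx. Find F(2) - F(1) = -5/2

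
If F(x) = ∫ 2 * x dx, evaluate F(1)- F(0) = 1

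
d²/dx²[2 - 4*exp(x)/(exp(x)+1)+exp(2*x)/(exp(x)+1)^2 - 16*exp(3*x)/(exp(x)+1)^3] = (50*exp(4*x) - 138*exp(3*x) - 4*exp(x))/(exp(5*x) + 5*exp(4*x) + 10*exp(3*x) + 10*exp(2*x) + 5*exp(x) + 1)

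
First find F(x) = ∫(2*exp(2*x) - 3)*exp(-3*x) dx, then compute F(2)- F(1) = -2*exp(-2) - exp(-3) + exp(-6) + 2*exp(-1)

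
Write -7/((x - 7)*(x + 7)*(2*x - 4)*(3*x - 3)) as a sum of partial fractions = 1/(864*(x + 7)) - 7/(288*(x - 1)) + 7/(270*(x - 2)) - 1/(360*(x - 7))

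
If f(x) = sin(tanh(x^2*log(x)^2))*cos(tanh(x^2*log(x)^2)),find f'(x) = 2*x*(log(x) + 1)*log(x)*cos(2*tanh(x^2*log(x)^2))/cosh(x^2*log(x)^2)^2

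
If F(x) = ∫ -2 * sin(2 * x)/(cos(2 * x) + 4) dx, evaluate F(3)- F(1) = -log(cos(2) + 4) + log(cos(6) + 4)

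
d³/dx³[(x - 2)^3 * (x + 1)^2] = 60*x^2 - 96*x + 6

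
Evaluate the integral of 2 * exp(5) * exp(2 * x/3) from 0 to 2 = -3*exp(5) + 3*exp(19/3)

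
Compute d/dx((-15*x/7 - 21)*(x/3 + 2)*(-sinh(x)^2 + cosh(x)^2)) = -10*x/7 - 79/7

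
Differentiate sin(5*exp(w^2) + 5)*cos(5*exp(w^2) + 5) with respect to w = -10*w*exp(w^2)*sin(5*exp(w^2) + 5)^2 + 10*w*exp(w^2)*cos(5*exp(w^2) + 5)^2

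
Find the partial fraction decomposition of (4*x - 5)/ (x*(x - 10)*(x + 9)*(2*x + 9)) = -184/(2349*(2*x + 9)) + 41/(1539*(x + 9)) + 7/(1102*(x - 10)) + 1/(162*x)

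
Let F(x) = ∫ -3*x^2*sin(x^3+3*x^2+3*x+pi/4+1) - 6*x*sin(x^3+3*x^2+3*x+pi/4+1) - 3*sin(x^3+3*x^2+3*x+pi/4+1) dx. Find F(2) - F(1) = cos(pi/4 + 27) - cos(pi/4 + 8)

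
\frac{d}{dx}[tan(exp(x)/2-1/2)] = exp(x)*tan(exp(x)/2 - 1/2)^2/2 + exp(x)/2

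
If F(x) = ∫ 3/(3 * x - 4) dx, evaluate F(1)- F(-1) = -log(7)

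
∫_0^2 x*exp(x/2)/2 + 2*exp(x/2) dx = -2 + 4*E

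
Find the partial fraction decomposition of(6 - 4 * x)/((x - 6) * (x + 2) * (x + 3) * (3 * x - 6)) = -2/(15*(x + 3)) + 7/(48*(x + 2)) + 1/(120*(x - 2)) - 1/(48*(x - 6))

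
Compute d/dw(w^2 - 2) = 2*w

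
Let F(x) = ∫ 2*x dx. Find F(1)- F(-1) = 0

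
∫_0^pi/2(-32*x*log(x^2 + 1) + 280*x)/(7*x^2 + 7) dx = -8*log(1 + pi^2/4)^2/7 + 20*log(1 + pi^2/4)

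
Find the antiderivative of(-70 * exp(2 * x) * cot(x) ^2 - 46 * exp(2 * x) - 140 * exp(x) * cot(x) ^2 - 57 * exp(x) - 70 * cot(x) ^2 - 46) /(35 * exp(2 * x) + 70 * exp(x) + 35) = (2*(exp(x) + 1)*(12*x + 35*cot(x) + 140)/35 + exp(x))/(exp(x) + 1) + C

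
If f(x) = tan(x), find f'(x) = cos(x)^(-2)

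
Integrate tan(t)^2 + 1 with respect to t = tan(t) + C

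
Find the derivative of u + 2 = 1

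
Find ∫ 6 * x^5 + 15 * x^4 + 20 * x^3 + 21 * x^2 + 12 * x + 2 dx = x^6 + 3*x^5 + 5*x^4 + 7*x^3 + 6*x^2 + 2*x + C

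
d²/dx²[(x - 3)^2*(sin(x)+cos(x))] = -x^2*sin(x) - x^2*cos(x) + 2*x*sin(x) + 10*x*cos(x) + 5*sin(x) - 19*cos(x)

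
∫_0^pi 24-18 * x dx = -(-3 + 3*pi)^2 + 9 + 6*pi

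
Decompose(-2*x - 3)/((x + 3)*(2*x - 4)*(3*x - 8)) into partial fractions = -75/(68*(3*x - 8)) + 3/(170*(x + 3)) + 7/(20*(x - 2))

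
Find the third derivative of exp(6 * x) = 216*exp(6*x)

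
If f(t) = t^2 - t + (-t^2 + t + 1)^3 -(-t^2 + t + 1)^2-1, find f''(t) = -30*t^4 + 60*t^3 - 12*t^2 - 18*t + 4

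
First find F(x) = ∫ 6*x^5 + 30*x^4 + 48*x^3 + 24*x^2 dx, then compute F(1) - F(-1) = 28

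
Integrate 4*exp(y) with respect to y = 4*exp(y) + C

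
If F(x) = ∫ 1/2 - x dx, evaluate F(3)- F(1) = -3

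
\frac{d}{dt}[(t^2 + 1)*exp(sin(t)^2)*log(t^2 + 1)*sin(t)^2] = (3*t^2*log(t^2 + 1)*sin(2*t)/2 - t^2*log(t^2 + 1)*sin(4*t)/4 - t*log(t^2 + 1)*cos(2*t) + t*log(t^2 + 1) - t*cos(2*t) + t + 3*log(t^2 + 1)*sin(2*t)/2 - log(t^2 + 1)*sin(4*t)/4)*exp(1/2 - cos(2*t)/2)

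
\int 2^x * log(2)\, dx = 2^x + C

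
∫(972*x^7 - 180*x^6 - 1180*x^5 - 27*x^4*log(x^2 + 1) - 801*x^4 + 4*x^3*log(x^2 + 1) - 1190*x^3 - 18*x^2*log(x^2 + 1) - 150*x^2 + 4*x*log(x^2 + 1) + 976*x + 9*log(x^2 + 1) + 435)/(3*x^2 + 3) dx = -15*x^3 + 5*x^2/3 + 25*x + 2*(-9*x^3 + x^2 + 15*x + 6)^2/3 + (-9*x^3 + 2*x^2 + 9*x + 9)*log(x^2 + 1)/3 + C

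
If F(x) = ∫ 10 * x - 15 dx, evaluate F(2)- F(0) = -10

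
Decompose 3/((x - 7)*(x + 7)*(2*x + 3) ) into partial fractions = -12/(187*(2*x + 3)) + 3/(154*(x + 7)) + 3/(238*(x - 7))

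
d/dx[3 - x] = -1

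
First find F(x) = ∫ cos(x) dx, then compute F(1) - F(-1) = 2*sin(1)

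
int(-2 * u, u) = -u^2 + C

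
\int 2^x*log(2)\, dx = 2^x + C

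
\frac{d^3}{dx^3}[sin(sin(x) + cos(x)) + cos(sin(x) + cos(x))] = 2*(2*sin(x)*cos(x)*cos(sqrt(2)*sin(x + pi/4) + pi/4) + 3*sqrt(2)*sin(x + pi/4)*sin(sqrt(2)*sin(x + pi/4) + pi/4) - 2*cos(sqrt(2)*sin(x + pi/4) + pi/4))*cos(x + pi/4)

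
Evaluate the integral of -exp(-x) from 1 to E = -exp(-1) + exp(-E)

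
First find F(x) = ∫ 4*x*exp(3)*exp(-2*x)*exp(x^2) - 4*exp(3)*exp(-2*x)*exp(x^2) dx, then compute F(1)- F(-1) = -2*exp(6) + 2*exp(2)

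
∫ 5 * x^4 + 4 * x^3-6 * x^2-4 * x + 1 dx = x^5 + x^4 - 2*x^3 - 2*x^2 + x + C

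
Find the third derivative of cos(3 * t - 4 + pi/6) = 27*sin(3*t - 4 + pi/6)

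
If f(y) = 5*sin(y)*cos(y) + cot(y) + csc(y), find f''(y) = -20*sin(y)*cos(y) - 1/sin(y) + 2*cos(y)/sin(y)^3 + 2/sin(y)^3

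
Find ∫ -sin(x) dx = cos(x) + C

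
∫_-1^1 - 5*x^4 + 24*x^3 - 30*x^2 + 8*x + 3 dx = -16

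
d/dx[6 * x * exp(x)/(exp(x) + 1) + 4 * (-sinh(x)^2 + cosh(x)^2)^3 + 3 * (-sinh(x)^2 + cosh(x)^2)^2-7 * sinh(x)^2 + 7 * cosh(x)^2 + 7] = (6*x*exp(x) + 6*exp(2*x) + 6*exp(x))/(exp(2*x) + 2*exp(x) + 1)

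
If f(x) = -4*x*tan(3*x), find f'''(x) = -648*x*tan(3*x)^4 - 864*x*tan(3*x)^2 - 216*x - 216*tan(3*x)^3 - 216*tan(3*x)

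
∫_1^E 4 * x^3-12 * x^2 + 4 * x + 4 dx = -4 + (-2 + (-1 + E)^2)^2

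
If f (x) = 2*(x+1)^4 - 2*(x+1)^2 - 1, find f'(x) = 8*x^3 + 24*x^2 + 20*x + 4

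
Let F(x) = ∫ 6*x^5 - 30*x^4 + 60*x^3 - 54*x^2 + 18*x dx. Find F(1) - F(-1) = -48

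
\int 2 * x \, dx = x^2 + C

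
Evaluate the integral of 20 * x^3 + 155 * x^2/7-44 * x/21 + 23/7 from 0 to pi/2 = 3 + (-3 + 2*pi + 3*pi^2/4)*(5*pi/14 + 3 + 5*pi^2/4)/3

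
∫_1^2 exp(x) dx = -E + exp(2)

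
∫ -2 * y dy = -y^2 + C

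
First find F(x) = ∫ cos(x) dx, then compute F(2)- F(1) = -sin(1) + sin(2)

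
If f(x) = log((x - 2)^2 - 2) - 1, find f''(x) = (-2*x^2 + 8*x - 12)/(x^4 - 8*x^3 + 20*x^2 - 16*x + 4)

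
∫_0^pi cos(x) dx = 0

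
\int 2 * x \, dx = x^2 + C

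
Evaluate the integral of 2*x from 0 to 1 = 1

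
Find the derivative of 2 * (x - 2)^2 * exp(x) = 2*x^2*exp(x) - 4*x*exp(x)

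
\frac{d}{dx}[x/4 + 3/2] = 1/4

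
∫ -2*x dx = -x^2 + C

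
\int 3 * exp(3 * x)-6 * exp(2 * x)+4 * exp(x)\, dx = (exp(x) - 1)^3 + exp(x) + C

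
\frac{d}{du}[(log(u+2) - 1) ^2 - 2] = (2*log(u + 2) - 2)/(u + 2)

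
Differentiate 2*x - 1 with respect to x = 2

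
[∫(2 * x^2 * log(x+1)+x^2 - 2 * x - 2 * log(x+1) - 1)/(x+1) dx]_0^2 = -log(3)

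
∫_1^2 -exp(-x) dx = -exp(-1) + exp(-2)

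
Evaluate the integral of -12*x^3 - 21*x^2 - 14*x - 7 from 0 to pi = (-3*pi - 4)*(1 + pi + pi^2 + pi^3) + 4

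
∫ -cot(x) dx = log(3*csc(x)) + C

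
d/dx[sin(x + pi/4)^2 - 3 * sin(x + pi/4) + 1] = cos(2*x) - 3*cos(x + pi/4)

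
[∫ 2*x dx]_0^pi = pi^2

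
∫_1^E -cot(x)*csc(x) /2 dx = -csc(1)/2 + csc(E)/2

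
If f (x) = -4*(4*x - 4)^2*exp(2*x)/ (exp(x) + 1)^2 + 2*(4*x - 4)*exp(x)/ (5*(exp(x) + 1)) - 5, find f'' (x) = (640*x^2*exp(3*x) - 1280*x^2*exp(2*x) - 3848*x*exp(3*x) + 8*x*exp(x) - 640*exp(4*x) + 1944*exp(3*x) + 672*exp(2*x) + 8*exp(x))/(5*exp(4*x) + 20*exp(3*x) + 30*exp(2*x) + 20*exp(x) + 5)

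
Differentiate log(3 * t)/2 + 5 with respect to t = 1/(2*t)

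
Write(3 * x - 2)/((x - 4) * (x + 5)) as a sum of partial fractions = 17/(9*(x + 5)) + 10/(9*(x - 4))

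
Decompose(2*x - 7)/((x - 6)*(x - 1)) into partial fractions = 1/(x - 1) + 1/(x - 6)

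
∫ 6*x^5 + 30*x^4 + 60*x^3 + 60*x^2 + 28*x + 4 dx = x^6 + 6*x^5 + 15*x^4 + 20*x^3 + 14*x^2 + 4*x + C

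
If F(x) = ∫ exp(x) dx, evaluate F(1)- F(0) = -1 + E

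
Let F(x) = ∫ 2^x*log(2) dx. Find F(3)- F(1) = 6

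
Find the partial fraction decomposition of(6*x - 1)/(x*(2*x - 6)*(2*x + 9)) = -56/(135*(2*x + 9)) + 17/(90*(x - 3)) + 1/(54*x)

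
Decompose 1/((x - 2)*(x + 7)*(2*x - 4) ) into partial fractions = 1/(162*(x + 7)) - 1/(162*(x - 2)) + 1/(18*(x - 2)^2)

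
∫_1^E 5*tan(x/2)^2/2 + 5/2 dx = -5*tan(1/2) + 5*tan(E/2)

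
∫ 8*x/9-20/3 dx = 4*x^2/9 - 20*x/3 + C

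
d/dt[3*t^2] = 6*t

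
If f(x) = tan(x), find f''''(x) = 24*tan(x)^5 + 40*tan(x)^3 + 16*tan(x)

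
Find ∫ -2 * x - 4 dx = -x^2 - 4*x + C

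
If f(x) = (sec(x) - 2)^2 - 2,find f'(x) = 2*(-2 + 1/cos(x))*sin(x)/cos(x)^2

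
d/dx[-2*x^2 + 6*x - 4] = 6 - 4*x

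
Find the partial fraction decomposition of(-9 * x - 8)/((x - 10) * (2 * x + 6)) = -19/(26*(x + 3)) - 49/(13*(x - 10))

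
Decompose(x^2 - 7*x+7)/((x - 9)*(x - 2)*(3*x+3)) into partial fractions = 1/(6*(x + 1)) + 1/(21*(x - 2)) + 5/(42*(x - 9))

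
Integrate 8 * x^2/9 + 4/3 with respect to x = 8*x^3/27 + 4*x/3 + C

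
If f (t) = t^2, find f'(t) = 2*t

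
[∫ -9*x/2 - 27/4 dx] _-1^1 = -27/2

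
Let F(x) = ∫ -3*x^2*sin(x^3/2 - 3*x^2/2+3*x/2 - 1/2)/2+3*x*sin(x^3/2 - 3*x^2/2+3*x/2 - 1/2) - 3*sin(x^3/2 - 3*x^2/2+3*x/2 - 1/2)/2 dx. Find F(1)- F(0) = 1 - cos(1/2)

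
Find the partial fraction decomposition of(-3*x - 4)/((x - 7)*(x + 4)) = -8/(11*(x + 4)) - 25/(11*(x - 7))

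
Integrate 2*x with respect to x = x^2 + C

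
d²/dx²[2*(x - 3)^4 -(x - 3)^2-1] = 24*x^2 - 144*x + 214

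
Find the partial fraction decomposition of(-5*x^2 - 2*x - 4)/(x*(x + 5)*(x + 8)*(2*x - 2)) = 77/(108*(x + 8)) - 119/(180*(x + 5)) - 11/(108*(x - 1)) + 1/(20*x)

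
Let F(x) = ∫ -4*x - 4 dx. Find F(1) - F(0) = -6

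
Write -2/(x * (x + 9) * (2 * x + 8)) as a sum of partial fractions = -1/(45*(x + 9)) + 1/(20*(x + 4)) - 1/(36*x)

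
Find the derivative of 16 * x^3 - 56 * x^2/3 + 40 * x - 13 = 48*x^2 - 112*x/3 + 40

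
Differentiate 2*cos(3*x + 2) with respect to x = -6*sin(3*x + 2)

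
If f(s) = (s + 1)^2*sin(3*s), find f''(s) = -9*s^2*sin(3*s) - 18*s*sin(3*s) + 12*s*cos(3*s) - 7*sin(3*s) + 12*cos(3*s)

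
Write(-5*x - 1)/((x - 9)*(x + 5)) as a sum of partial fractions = -12/(7*(x + 5)) - 23/(7*(x - 9))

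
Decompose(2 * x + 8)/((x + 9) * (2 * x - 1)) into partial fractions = 18/(19*(2*x - 1)) + 10/(19*(x + 9))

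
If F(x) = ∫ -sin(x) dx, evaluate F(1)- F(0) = -1 + cos(1)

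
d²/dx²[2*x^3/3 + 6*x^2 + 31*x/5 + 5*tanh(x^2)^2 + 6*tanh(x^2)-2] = 120*x^2*(1 - 1/cosh(x^2)^2)^2 - 48*x^2*sinh(x^2)/cosh(x^2)^3 - 120*x^2 + 160*x^2/cosh(x^2)^2 + 4*x + 20*sinh(x^2)/cosh(x^2)^3 + 12 + 12/cosh(x^2)^2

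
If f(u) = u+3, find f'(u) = 1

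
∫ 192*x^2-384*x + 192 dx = 64*x^3 - 192*x^2 + 192*x + C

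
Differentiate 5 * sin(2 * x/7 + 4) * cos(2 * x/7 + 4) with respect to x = 10*cos(4*x/7 + 8)/7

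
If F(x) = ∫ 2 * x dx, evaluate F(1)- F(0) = 1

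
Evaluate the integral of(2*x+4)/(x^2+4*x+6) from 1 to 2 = -log(33) + log(54)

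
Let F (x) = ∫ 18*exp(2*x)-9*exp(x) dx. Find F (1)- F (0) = -9*E + 9*exp(2)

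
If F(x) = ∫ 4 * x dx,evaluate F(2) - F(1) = 6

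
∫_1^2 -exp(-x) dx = -exp(-1) + exp(-2)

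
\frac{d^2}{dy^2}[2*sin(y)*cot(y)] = -2*cos(y)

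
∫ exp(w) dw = exp(w) + C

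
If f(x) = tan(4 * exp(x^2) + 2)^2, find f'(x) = 16*x*exp(x^2)*tan(4*exp(x^2) + 2)^3 + 16*x*exp(x^2)*tan(4*exp(x^2) + 2)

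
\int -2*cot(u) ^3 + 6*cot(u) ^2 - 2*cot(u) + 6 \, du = (cot(u) - 3)^2 + C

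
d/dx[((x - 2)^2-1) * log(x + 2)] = (2*x^2*log(x + 2) + x^2 - 4*x - 8*log(x + 2) + 3)/(x + 2)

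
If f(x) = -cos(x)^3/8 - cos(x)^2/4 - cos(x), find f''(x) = 35*cos(x)/32 + cos(2*x)/2 + 9*cos(3*x)/32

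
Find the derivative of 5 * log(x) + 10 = 5/x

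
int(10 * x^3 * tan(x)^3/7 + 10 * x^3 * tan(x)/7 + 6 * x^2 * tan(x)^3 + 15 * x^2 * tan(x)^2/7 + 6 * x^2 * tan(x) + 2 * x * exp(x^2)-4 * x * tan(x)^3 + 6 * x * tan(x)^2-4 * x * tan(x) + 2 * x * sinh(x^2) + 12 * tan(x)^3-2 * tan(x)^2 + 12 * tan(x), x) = (5*x^3/7 + 3*x^2 - 2*x + 6)*tan(x)^2 + exp(x^2) + cosh(x^2) + C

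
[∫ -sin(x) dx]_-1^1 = 0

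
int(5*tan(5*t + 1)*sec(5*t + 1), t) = sec(5*t + 1) + C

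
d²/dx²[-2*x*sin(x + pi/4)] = 2*x*sin(x + pi/4) - 4*cos(x + pi/4)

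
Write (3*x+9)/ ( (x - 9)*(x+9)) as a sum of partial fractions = 1/(x + 9) + 2/(x - 9)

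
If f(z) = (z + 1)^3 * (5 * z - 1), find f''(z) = 60*z^2 + 84*z + 24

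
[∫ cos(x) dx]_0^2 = sin(2)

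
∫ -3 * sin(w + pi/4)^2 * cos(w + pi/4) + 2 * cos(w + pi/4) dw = -(sin(2*w) - 3)*sin(w + pi/4)/2 + C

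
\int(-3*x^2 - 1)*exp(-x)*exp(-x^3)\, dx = exp(-x*(x^2 + 1)) + C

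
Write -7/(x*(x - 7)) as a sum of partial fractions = -1/(x - 7) + 1/x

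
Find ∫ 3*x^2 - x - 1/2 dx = x^3 - x^2/2 - x/2 + C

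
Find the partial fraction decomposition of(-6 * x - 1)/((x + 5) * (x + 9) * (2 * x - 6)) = 53/(96*(x + 9)) - 29/(64*(x + 5)) - 19/(192*(x - 3))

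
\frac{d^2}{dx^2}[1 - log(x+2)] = 1/(x^2 + 4*x + 4)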